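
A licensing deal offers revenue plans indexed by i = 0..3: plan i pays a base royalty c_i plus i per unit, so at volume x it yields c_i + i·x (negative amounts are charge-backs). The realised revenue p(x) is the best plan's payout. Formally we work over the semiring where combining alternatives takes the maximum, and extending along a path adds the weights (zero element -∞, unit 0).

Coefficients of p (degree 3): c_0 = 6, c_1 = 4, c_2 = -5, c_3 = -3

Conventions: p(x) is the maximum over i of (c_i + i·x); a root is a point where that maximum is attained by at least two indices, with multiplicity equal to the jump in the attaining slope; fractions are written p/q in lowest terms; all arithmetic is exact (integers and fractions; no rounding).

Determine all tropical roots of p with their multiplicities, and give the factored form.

hull edge (i=0, c=6) to (i=1, c=4): slope -2, span 1
hull edge (i=1, c=4) to (i=3, c=-3): slope -7/2, span 2
Factored form: p(x) = -3 ⊗ (x ⊕ 2) ⊗ (x ⊕ 7/2) ⊗ (x ⊕ 7/2)
Answer: roots = 2 (mult 1), 7/2 (mult 2)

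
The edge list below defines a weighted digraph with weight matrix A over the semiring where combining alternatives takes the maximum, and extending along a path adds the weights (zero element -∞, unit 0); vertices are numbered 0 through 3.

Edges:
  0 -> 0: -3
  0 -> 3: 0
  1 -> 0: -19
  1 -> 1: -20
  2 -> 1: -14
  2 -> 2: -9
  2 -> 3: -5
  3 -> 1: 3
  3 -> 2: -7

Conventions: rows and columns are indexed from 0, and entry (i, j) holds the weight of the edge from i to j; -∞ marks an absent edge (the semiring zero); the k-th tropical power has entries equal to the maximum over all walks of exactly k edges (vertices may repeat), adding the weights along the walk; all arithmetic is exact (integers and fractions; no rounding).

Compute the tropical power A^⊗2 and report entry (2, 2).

A^⊗2:
  [-6, 3, -7, -3]
  [-22, -40, -∞, -19]
  [-33, -2, -12, -14]
  [-16, -17, -16, -12]
Key observation: the optimum is the walk 2->3->2, with weight (-5) + (-7) = -12.
Optimal value attained by: walk 2->3->2.
Answer: (A^⊗2)[2][2] = -12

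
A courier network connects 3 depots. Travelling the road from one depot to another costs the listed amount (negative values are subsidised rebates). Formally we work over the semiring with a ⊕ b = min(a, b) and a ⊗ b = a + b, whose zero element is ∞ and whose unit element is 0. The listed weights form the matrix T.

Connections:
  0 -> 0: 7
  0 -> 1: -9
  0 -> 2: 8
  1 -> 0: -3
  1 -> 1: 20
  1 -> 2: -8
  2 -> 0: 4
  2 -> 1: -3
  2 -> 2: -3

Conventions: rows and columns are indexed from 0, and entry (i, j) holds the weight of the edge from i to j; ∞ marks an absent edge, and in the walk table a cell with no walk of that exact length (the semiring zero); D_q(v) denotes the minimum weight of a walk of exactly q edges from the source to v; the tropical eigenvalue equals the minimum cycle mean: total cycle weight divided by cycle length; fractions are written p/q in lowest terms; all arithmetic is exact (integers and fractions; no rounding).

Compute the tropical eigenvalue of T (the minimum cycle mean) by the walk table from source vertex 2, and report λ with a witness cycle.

q=0: [∞, ∞, 0]
q=1: [4, -3, -3]
q=2: [-6, -6, -11]
q=3: [-9, -15, -14]
Optimal cycle mean attained by: cycle 0->1->0, total (-9) + (-3), length 2.
Answer: λ = -6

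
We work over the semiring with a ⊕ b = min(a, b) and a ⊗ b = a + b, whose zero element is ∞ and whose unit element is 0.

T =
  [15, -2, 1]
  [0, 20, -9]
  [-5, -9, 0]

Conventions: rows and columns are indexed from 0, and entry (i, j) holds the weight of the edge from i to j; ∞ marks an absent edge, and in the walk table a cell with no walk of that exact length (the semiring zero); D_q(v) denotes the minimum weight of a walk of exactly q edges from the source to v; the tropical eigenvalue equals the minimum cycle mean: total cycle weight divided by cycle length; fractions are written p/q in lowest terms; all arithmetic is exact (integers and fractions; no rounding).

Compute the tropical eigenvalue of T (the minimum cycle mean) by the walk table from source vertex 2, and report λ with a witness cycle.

q=0: [∞, ∞, 0]
q=1: [-5, -9, 0]
q=2: [-9, -9, -18]
q=3: [-23, -27, -18]
Optimal cycle mean attained by: cycle 1->2->1, total (-9) + (-9), length 2.
Answer: λ = -9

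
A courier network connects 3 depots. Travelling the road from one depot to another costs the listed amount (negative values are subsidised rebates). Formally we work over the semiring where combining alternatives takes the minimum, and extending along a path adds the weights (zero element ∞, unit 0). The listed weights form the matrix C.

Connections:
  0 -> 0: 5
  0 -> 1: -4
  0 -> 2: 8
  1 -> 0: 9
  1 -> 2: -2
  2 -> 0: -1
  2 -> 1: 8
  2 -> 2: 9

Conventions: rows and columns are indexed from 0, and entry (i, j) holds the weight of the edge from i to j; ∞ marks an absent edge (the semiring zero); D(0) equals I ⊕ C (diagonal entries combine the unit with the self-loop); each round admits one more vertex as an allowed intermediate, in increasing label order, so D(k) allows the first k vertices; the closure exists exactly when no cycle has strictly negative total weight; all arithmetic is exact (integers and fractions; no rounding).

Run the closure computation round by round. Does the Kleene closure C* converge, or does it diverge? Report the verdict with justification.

D(0):
  [0, -4, 8]
  [9, 0, -2]
  [-1, 8, 0]
D(1):
  [0, -4, 8]
  [9, 0, -2]
  [-1, -5, 0]
Detection: at round 2, diagonal entry (2, 2) turns strictly negative.
Key observation: the cycle 2->0->1->2 has total weight (-1) + (-4) + (-2), which is strictly negative.
Answer: DIVERGES — negative cycle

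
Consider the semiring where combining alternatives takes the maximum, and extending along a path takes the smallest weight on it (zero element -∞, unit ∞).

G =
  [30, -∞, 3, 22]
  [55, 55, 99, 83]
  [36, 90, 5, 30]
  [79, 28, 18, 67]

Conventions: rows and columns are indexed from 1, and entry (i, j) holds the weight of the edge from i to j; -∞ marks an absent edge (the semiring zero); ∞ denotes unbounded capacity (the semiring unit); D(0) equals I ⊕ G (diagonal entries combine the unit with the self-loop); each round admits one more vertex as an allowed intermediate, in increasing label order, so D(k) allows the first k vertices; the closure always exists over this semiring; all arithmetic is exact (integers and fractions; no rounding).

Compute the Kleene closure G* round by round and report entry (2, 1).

D(0):
  [∞, -∞, 3, 22]
  [55, ∞, 99, 83]
  [36, 90, ∞, 30]
  [79, 28, 18, ∞]
D(1):
  [∞, -∞, 3, 22]
  [55, ∞, 99, 83]
  [36, 90, ∞, 30]
  [79, 28, 18, ∞]
D(2):
  [∞, -∞, 3, 22]
  [55, ∞, 99, 83]
  [55, 90, ∞, 83]
  [79, 28, 28, ∞]
D(3):
  [∞, 3, 3, 22]
  [55, ∞, 99, 83]
  [55, 90, ∞, 83]
  [79, 28, 28, ∞]
D(4):
  [∞, 22, 22, 22]
  [79, ∞, 99, 83]
  [79, 90, ∞, 83]
  [79, 28, 28, ∞]
Answer: G*[2][1] = 79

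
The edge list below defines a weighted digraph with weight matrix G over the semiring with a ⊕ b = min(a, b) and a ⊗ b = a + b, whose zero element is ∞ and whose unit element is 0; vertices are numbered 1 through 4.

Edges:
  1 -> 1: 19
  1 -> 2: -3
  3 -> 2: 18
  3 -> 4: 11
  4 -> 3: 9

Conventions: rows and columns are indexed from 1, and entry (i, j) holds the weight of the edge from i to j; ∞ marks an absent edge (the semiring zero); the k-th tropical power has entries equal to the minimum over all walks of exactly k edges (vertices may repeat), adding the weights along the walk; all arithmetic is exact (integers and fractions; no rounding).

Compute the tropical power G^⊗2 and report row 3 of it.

G^⊗2:
  [38, 16, ∞, ∞]
  [∞, ∞, ∞, ∞]
  [∞, ∞, 20, ∞]
  [∞, 27, ∞, 20]
Answer: row 3 of G^⊗2 = [∞, ∞, 20, ∞]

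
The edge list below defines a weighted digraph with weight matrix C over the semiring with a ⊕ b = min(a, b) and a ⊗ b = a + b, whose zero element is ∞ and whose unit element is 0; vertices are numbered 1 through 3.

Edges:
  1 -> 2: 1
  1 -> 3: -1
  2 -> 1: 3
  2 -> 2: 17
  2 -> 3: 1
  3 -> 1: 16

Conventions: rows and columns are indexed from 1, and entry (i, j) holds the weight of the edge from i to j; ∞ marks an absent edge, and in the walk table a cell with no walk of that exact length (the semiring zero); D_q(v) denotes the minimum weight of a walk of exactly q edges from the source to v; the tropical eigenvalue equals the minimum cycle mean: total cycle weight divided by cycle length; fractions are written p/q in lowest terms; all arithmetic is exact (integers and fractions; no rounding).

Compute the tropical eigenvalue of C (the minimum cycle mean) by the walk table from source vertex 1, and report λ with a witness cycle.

q=0: [0, ∞, ∞]
q=1: [∞, 1, -1]
q=2: [4, 18, 2]
q=3: [18, 5, 3]
Optimal cycle mean attained by: cycle 1->2->1, total 1 + 3, length 2.
Answer: λ = 2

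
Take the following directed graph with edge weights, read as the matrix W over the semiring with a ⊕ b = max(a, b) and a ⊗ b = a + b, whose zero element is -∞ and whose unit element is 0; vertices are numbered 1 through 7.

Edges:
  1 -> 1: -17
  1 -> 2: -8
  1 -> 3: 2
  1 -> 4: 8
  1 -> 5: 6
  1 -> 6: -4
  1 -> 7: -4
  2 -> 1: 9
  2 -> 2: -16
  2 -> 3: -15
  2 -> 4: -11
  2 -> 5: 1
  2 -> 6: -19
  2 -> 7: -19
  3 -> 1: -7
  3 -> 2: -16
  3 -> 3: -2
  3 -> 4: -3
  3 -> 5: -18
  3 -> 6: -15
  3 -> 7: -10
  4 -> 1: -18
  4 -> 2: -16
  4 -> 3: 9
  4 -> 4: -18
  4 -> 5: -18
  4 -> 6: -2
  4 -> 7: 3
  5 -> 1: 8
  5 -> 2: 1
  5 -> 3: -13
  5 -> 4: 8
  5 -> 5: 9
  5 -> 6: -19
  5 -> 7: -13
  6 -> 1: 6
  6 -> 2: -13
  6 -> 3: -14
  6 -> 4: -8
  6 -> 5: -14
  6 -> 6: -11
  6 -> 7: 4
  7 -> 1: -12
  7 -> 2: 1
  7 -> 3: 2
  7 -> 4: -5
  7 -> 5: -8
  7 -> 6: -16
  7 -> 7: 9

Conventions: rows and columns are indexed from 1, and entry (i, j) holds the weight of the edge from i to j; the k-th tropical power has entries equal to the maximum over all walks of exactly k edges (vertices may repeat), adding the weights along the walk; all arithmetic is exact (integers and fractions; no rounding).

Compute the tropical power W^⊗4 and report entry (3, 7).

W^⊗2:
  [14, 7, 17, 14, 15, 6, 11]
  [9, 2, 11, 17, 15, 5, 5]
  [-7, -9, 6, 1, -1, -5, 0]
  [4, 4, 7, 6, -5, -6, 12]
  [17, 10, 17, 17, 18, 6, 11]
  [-4, 5, 8, 14, 12, 2, 13]
  [10, 10, 11, 4, 2, -7, 18]
W^⊗3:
  [23, 16, 23, 23, 24, 12, 20]
  [23, 16, 26, 23, 24, 15, 20]
  [7, 1, 10, 7, 8, -1, 9]
  [13, 13, 15, 12, 10, 4, 21]
  [26, 19, 26, 26, 27, 15, 20]
  [20, 14, 23, 20, 21, 12, 22]
  [19, 19, 20, 18, 16, 6, 27]
W^⊗4:
  [32, 25, 32, 32, 33, 21, 29]
  [32, 25, 32, 32, 33, 21, 29]
  [16, 10, 16, 16, 17, 5, 18]
  [22, 22, 23, 21, 19, 10, 30]
  [35, 28, 35, 35, 36, 24, 29]
  [29, 23, 29, 29, 30, 18, 31]
  [28, 28, 29, 27, 25, 16, 36]
Key observation: the optimum is the walk 3->4->7->7->7, with weight (-3) + 3 + 9 + 9 = 18.
Optimal value attained by: walk 3->4->7->7->7.
Answer: (W^⊗4)[3][7] = 18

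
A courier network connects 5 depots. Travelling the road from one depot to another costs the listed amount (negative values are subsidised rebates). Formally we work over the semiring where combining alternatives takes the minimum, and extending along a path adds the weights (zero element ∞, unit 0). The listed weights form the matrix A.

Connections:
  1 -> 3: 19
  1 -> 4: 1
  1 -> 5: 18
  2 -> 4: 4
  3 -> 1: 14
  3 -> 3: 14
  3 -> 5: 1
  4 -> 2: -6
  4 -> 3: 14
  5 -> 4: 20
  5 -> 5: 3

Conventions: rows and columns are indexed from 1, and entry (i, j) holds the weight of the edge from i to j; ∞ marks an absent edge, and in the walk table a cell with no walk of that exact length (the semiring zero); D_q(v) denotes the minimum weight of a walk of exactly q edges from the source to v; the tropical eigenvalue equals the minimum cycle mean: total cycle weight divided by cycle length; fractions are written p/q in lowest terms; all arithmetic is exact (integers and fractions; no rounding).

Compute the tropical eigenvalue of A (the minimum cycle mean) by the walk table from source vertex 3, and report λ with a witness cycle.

q=0: [∞, ∞, 0, ∞, ∞]
q=1: [14, ∞, 14, ∞, 1]
q=2: [28, ∞, 28, 15, 4]
q=3: [42, 9, 29, 24, 7]
q=4: [43, 18, 38, 13, 10]
q=5: [52, 7, 27, 22, 13]
Optimal cycle mean attained by: cycle 2->4->2, total 4 + (-6), length 2.
Answer: λ = -1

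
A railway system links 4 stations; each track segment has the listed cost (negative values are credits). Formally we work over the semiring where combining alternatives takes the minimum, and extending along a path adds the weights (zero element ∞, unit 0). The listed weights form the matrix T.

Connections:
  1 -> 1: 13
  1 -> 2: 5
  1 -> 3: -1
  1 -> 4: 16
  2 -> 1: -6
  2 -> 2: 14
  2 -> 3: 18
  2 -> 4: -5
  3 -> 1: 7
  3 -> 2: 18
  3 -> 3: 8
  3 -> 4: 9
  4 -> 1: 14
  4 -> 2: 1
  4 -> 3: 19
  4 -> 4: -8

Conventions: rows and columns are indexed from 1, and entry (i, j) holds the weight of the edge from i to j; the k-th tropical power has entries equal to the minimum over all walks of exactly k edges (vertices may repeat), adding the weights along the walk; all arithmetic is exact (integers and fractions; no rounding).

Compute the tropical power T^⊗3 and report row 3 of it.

T^⊗2:
  [-1, 17, 7, 0]
  [7, -4, -7, -13]
  [12, 10, 6, 1]
  [-5, -7, 11, -16]
T^⊗3:
  [11, 1, -2, -8]
  [-10, -12, 1, -21]
  [4, 2, 11, -7]
  [-13, -15, -6, -24]
Answer: row 3 of T^⊗3 = [4, 2, 11, -7]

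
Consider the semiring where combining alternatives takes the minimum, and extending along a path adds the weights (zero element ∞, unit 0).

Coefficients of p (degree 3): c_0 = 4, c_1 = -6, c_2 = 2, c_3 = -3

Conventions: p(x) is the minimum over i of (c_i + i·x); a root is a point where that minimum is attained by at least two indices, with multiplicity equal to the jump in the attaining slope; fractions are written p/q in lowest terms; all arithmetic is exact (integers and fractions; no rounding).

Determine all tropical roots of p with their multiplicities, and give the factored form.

hull edge (i=0, c=4) to (i=1, c=-6): slope -10, span 1
hull edge (i=1, c=-6) to (i=3, c=-3): slope 3/2, span 2
Factored form: p(x) = -3 ⊗ (x ⊕ (-3/2)) ⊗ (x ⊕ (-3/2)) ⊗ (x ⊕ 10)
Answer: roots = -3/2 (mult 2), 10 (mult 1)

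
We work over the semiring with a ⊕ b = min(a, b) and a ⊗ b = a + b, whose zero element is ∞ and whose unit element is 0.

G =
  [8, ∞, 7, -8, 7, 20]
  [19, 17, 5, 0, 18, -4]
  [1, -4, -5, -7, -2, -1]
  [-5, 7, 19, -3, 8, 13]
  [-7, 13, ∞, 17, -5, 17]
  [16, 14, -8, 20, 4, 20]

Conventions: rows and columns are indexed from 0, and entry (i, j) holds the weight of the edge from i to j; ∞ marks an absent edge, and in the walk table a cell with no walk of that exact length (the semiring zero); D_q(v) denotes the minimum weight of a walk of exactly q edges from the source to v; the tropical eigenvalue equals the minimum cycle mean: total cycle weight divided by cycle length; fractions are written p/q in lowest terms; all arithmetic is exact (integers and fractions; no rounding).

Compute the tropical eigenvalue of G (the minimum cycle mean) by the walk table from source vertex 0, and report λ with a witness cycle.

q=0: [0, ∞, ∞, ∞, ∞, ∞]
q=1: [8, ∞, 7, -8, 7, 20]
q=2: [-13, -1, 2, -11, 0, 5]
q=3: [-16, -4, -6, -21, -6, -5]
q=4: [-26, -14, -13, -24, -13, -8]
q=5: [-29, -17, -19, -34, -19, -18]
q=6: [-39, -27, -26, -37, -26, -21]
Optimal cycle mean attained by: cycle 0->3->0, total (-8) + (-5), length 2.
Answer: λ = -13/2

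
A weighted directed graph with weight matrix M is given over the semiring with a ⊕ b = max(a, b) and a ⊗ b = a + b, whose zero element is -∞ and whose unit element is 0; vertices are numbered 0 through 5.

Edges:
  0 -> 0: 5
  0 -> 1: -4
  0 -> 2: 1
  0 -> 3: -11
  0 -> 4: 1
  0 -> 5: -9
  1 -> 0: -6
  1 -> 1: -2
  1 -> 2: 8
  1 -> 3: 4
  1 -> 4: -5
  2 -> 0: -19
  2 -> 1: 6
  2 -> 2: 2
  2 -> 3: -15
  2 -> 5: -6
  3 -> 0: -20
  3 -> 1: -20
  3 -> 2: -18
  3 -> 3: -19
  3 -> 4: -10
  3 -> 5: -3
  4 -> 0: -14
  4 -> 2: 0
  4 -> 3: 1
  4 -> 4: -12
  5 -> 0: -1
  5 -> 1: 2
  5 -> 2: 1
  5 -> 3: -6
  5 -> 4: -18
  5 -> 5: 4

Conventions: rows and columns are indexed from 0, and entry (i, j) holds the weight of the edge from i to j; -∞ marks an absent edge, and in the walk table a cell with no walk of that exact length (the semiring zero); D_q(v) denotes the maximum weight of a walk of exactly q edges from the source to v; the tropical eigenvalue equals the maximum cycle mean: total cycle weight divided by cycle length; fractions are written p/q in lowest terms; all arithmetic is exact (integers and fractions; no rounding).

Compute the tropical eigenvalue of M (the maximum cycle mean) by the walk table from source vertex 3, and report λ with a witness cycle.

q=0: [-∞, -∞, -∞, 0, -∞, -∞]
q=1: [-20, -20, -18, -19, -10, -3]
q=2: [-4, -1, -2, -9, -19, 1]
q=3: [1, 4, 7, 3, -3, 5]
q=4: [6, 13, 12, 8, 2, 9]
q=5: [11, 18, 21, 17, 8, 13]
q=6: [16, 27, 26, 22, 13, 17]
Optimal cycle mean attained by: cycle 1->2->1, total 8 + 6, length 2.
Answer: λ = 7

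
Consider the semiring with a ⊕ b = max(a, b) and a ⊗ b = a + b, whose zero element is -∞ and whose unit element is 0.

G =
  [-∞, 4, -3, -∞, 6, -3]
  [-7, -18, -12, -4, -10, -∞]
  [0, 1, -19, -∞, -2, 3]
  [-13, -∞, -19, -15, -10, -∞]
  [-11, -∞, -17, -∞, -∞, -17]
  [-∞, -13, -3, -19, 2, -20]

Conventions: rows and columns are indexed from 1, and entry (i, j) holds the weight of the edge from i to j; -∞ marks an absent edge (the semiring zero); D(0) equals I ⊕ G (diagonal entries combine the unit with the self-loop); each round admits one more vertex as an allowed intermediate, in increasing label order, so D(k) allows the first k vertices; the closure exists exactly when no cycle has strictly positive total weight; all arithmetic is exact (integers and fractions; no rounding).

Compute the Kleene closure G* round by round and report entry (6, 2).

D(0):
  [0, 4, -3, -∞, 6, -3]
  [-7, 0, -12, -4, -10, -∞]
  [0, 1, 0, -∞, -2, 3]
  [-13, -∞, -19, 0, -10, -∞]
  [-11, -∞, -17, -∞, 0, -17]
  [-∞, -13, -3, -19, 2, 0]
D(1):
  [0, 4, -3, -∞, 6, -3]
  [-7, 0, -10, -4, -1, -10]
  [0, 4, 0, -∞, 6, 3]
  [-13, -9, -16, 0, -7, -16]
  [-11, -7, -14, -∞, 0, -14]
  [-∞, -13, -3, -19, 2, 0]
D(2):
  [0, 4, -3, 0, 6, -3]
  [-7, 0, -10, -4, -1, -10]
  [0, 4, 0, 0, 6, 3]
  [-13, -9, -16, 0, -7, -16]
  [-11, -7, -14, -11, 0, -14]
  [-20, -13, -3, -17, 2, 0]
D(3):
  [0, 4, -3, 0, 6, 0]
  [-7, 0, -10, -4, -1, -7]
  [0, 4, 0, 0, 6, 3]
  [-13, -9, -16, 0, -7, -13]
  [-11, -7, -14, -11, 0, -11]
  [-3, 1, -3, -3, 3, 0]
D(4):
  [0, 4, -3, 0, 6, 0]
  [-7, 0, -10, -4, -1, -7]
  [0, 4, 0, 0, 6, 3]
  [-13, -9, -16, 0, -7, -13]
  [-11, -7, -14, -11, 0, -11]
  [-3, 1, -3, -3, 3, 0]
D(5):
  [0, 4, -3, 0, 6, 0]
  [-7, 0, -10, -4, -1, -7]
  [0, 4, 0, 0, 6, 3]
  [-13, -9, -16, 0, -7, -13]
  [-11, -7, -14, -11, 0, -11]
  [-3, 1, -3, -3, 3, 0]
D(6):
  [0, 4, -3, 0, 6, 0]
  [-7, 0, -10, -4, -1, -7]
  [0, 4, 0, 0, 6, 3]
  [-13, -9, -16, 0, -7, -13]
  [-11, -7, -14, -11, 0, -11]
  [-3, 1, -3, -3, 3, 0]
Answer: G*[6][2] = 1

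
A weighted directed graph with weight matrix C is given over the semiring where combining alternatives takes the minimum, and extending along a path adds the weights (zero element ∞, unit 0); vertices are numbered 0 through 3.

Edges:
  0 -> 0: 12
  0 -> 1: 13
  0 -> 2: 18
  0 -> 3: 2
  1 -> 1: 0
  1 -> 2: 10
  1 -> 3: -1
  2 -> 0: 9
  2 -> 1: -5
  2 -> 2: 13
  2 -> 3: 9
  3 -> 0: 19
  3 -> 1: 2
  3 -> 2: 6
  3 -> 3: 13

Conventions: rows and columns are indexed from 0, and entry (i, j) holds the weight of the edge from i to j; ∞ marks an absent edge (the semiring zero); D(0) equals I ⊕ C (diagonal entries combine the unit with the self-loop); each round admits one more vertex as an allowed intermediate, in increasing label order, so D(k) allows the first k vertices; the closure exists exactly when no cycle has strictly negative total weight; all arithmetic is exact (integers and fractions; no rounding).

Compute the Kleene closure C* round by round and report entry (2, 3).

D(0):
  [0, 13, 18, 2]
  [∞, 0, 10, -1]
  [9, -5, 0, 9]
  [19, 2, 6, 0]
D(1):
  [0, 13, 18, 2]
  [∞, 0, 10, -1]
  [9, -5, 0, 9]
  [19, 2, 6, 0]
D(2):
  [0, 13, 18, 2]
  [∞, 0, 10, -1]
  [9, -5, 0, -6]
  [19, 2, 6, 0]
D(3):
  [0, 13, 18, 2]
  [19, 0, 10, -1]
  [9, -5, 0, -6]
  [15, 1, 6, 0]
D(4):
  [0, 3, 8, 2]
  [14, 0, 5, -1]
  [9, -5, 0, -6]
  [15, 1, 6, 0]
Answer: C*[2][3] = -6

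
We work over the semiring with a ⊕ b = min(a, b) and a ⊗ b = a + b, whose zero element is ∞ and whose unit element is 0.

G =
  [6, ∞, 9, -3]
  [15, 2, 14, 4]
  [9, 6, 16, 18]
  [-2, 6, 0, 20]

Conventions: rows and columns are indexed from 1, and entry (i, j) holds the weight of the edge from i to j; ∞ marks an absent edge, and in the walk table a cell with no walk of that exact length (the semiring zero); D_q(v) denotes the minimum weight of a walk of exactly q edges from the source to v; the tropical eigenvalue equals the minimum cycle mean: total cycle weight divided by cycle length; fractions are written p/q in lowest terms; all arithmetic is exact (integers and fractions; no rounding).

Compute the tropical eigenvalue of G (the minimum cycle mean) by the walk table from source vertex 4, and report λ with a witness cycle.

q=0: [∞, ∞, ∞, 0]
q=1: [-2, 6, 0, 20]
q=2: [4, 6, 7, -5]
q=3: [-7, 1, -5, 1]
q=4: [-1, 1, 1, -10]
Optimal cycle mean attained by: cycle 1->4->1, total (-3) + (-2), length 2.
Answer: λ = -5/2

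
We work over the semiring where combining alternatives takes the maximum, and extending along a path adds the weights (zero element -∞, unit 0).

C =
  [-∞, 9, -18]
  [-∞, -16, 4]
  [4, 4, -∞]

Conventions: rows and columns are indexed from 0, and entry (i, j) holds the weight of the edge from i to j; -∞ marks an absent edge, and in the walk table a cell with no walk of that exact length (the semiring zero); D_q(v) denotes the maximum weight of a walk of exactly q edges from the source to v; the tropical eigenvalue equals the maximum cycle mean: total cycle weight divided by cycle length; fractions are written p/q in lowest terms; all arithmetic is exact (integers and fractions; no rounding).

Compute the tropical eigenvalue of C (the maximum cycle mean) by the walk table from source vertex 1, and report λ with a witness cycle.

q=0: [-∞, 0, -∞]
q=1: [-∞, -16, 4]
q=2: [8, 8, -12]
q=3: [-8, 17, 12]
Optimal cycle mean attained by: cycle 0->1->2->0, total 9 + 4 + 4, length 3.
Answer: λ = 17/3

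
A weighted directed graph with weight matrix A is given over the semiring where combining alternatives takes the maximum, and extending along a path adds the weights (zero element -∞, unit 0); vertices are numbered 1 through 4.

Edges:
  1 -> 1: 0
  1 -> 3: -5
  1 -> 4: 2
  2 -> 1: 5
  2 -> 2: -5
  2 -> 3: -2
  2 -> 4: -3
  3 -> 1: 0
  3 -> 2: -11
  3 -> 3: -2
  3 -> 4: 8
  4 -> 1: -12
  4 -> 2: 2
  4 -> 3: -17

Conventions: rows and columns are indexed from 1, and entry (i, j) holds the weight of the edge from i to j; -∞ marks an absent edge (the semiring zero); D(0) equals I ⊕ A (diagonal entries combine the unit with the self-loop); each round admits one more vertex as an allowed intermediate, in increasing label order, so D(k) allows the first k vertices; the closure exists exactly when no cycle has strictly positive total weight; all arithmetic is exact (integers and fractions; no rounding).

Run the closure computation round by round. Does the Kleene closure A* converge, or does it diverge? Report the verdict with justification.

D(0):
  [0, -∞, -5, 2]
  [5, 0, -2, -3]
  [0, -11, 0, 8]
  [-12, 2, -17, 0]
D(1):
  [0, -∞, -5, 2]
  [5, 0, 0, 7]
  [0, -11, 0, 8]
  [-12, 2, -17, 0]
Detection: at round 2, diagonal entry (4, 4) turns strictly positive.
Key observation: the cycle 4->2->1->4 has total weight 2 + 5 + 2, which is strictly positive.
Answer: DIVERGES — positive cycle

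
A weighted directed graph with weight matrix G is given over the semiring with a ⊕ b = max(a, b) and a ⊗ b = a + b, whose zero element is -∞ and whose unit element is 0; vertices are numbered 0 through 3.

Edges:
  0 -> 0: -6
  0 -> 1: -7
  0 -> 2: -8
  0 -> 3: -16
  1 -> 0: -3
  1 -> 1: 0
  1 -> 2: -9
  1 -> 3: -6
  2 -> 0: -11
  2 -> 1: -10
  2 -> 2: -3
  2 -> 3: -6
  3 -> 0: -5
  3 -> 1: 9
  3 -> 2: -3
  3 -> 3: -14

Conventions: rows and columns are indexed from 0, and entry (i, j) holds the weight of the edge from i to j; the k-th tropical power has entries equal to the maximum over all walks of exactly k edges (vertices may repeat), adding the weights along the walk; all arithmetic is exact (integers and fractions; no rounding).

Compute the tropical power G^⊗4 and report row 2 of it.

G^⊗2:
  [-10, -7, -11, -13]
  [-3, 3, -9, -6]
  [-11, 3, -6, -9]
  [6, 9, 0, 3]
G^⊗3:
  [-10, -4, -14, -13]
  [0, 3, -6, -3]
  [0, 3, -6, -3]
  [6, 12, 0, 3]
G^⊗4:
  [-7, -4, -13, -10]
  [0, 6, -6, -3]
  [0, 6, -6, -3]
  [9, 12, 3, 6]
Answer: row 2 of G^⊗4 = [0, 6, -6, -3]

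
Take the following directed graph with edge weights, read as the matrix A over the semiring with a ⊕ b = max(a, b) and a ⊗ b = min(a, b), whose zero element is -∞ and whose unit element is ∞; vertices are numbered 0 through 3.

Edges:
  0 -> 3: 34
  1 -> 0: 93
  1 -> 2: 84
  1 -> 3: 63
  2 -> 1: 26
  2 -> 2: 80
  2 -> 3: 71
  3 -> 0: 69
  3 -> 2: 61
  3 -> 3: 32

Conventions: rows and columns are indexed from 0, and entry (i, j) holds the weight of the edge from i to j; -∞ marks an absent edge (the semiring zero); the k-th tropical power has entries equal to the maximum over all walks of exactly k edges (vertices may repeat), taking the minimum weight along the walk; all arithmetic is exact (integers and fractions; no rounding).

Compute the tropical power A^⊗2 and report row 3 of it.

A^⊗2:
  [34, -∞, 34, 32]
  [63, 26, 80, 71]
  [69, 26, 80, 71]
  [32, 26, 61, 61]
Answer: row 3 of A^⊗2 = [32, 26, 61, 61]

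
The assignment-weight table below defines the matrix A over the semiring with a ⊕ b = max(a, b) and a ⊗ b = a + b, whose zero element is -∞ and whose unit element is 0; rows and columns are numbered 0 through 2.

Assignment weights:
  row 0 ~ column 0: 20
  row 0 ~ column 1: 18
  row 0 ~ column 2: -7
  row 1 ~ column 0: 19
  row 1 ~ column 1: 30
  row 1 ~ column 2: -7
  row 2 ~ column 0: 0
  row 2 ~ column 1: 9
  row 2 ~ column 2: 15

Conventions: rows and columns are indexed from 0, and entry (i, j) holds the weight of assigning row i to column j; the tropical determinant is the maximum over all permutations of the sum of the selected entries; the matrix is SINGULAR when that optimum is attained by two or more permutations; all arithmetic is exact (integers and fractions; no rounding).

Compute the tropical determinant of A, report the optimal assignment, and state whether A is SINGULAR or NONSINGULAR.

σ = (0, 1, 2): 20 + 30 + 15 = 65
σ = (0, 2, 1): 20 + (-7) + 9 = 22
σ = (1, 0, 2): 18 + 19 + 15 = 52
σ = (1, 2, 0): 18 + (-7) + 0 = 11
σ = (2, 0, 1): (-7) + 19 + 9 = 21
σ = (2, 1, 0): (-7) + 30 + 0 = 23
Optimal value attained by: σ = (0, 1, 2).
Answer: det⊕(A) = 65; verdict: NONSINGULAR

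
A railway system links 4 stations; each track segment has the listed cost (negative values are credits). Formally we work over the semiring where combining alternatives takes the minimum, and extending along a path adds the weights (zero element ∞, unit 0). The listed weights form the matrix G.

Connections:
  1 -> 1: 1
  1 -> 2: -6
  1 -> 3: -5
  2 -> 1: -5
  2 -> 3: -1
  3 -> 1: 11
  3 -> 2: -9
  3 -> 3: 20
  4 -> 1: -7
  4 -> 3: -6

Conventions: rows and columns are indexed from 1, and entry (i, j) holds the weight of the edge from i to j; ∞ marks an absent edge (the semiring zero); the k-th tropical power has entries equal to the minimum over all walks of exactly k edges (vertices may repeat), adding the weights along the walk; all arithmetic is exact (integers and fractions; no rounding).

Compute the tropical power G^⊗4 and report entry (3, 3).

G^⊗2:
  [-11, -14, -7, ∞]
  [-4, -11, -10, ∞]
  [-14, 5, -10, ∞]
  [-6, -15, -12, ∞]
G^⊗3:
  [-19, -17, -16, ∞]
  [-16, -19, -12, ∞]
  [-13, -20, -19, ∞]
  [-20, -21, -16, ∞]
G^⊗4:
  [-22, -25, -24, ∞]
  [-24, -22, -21, ∞]
  [-25, -28, -21, ∞]
  [-26, -26, -25, ∞]
Key observation: the optimum is the walk 3->2->1->2->3, with weight (-9) + (-5) + (-6) + (-1) = -21.
Optimal value attained by: walk 3->2->1->2->3.
Answer: (G^⊗4)[3][3] = -21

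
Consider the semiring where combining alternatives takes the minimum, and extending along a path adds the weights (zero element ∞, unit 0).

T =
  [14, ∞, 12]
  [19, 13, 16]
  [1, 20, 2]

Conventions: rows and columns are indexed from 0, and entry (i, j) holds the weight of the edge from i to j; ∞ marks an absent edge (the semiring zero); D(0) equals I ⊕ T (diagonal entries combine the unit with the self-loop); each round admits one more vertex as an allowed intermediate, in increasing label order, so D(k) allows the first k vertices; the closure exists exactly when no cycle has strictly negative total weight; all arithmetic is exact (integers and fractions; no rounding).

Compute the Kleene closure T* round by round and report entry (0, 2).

D(0):
  [0, ∞, 12]
  [19, 0, 16]
  [1, 20, 0]
D(1):
  [0, ∞, 12]
  [19, 0, 16]
  [1, 20, 0]
D(2):
  [0, ∞, 12]
  [19, 0, 16]
  [1, 20, 0]
D(3):
  [0, 32, 12]
  [17, 0, 16]
  [1, 20, 0]
Answer: T*[0][2] = 12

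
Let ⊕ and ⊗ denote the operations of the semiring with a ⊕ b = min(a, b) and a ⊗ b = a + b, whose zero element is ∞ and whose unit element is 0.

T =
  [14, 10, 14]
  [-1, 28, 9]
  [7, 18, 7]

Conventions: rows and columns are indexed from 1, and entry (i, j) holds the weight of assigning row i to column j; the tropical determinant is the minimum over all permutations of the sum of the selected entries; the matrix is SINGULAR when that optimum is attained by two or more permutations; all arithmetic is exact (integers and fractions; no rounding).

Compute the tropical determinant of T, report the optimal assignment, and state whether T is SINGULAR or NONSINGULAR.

σ = (1, 2, 3): 14 + 28 + 7 = 49
σ = (1, 3, 2): 14 + 9 + 18 = 41
σ = (2, 1, 3): 10 + (-1) + 7 = 16
σ = (2, 3, 1): 10 + 9 + 7 = 26
σ = (3, 1, 2): 14 + (-1) + 18 = 31
σ = (3, 2, 1): 14 + 28 + 7 = 49
Optimal value attained by: σ = (2, 1, 3).
Answer: det⊕(T) = 16; verdict: NONSINGULAR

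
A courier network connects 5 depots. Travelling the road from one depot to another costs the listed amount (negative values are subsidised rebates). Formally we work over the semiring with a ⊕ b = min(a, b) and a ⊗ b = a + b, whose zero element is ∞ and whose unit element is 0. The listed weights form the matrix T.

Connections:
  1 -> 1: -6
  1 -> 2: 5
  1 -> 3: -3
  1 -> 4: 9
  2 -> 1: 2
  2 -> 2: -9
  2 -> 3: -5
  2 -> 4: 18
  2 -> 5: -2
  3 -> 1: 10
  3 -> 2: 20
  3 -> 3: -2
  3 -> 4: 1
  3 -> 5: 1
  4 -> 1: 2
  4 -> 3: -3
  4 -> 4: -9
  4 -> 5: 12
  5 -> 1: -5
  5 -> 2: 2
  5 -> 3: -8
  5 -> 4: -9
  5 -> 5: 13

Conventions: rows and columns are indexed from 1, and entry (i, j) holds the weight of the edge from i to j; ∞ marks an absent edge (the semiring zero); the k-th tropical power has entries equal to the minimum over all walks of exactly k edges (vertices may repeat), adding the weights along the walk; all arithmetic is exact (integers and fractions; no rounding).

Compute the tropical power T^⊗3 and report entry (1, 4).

T^⊗2:
  [-12, -4, -9, -2, -2]
  [-7, -18, -14, -11, -11]
  [-4, 3, -7, -8, -1]
  [-7, 7, -12, -18, -2]
  [-11, -7, -12, -18, -7]
T^⊗3:
  [-18, -13, -15, -11, -8]
  [-16, -27, -23, -20, -20]
  [-10, -6, -11, -17, -6]
  [-16, -2, -21, -27, -11]
  [-17, -16, -21, -27, -11]
Key observation: the optimum is the walk 1->3->4->4, with weight (-3) + 1 + (-9) = -11.
Optimal value attained by: walk 1->3->4->4.
Answer: (T^⊗3)[1][4] = -11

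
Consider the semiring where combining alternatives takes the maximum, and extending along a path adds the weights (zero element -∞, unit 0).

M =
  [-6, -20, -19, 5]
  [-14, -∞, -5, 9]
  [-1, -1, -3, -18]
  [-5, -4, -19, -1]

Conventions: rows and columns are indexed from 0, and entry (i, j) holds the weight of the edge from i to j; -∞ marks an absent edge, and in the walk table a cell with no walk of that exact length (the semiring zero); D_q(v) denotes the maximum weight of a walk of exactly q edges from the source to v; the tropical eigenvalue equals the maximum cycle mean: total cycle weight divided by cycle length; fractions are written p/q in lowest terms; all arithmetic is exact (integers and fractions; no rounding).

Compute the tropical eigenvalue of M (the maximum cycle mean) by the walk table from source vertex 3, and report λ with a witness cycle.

q=0: [-∞, -∞, -∞, 0]
q=1: [-5, -4, -19, -1]
q=2: [-6, -5, -9, 5]
q=3: [0, 1, -10, 4]
q=4: [-1, 0, -4, 10]
Optimal cycle mean attained by: cycle 1->3->1, total 9 + (-4), length 2.
Answer: λ = 5/2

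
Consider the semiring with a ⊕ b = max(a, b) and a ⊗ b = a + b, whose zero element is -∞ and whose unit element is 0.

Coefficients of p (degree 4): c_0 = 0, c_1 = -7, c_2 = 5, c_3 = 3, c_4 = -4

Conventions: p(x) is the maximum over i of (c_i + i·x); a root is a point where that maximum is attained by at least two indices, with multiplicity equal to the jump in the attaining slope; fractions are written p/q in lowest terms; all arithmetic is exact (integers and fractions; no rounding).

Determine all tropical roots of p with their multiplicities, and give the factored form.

hull edge (i=0, c=0) to (i=2, c=5): slope 5/2, span 2
hull edge (i=2, c=5) to (i=3, c=3): slope -2, span 1
hull edge (i=3, c=3) to (i=4, c=-4): slope -7, span 1
Factored form: p(x) = -4 ⊗ (x ⊕ (-5/2)) ⊗ (x ⊕ (-5/2)) ⊗ (x ⊕ 2) ⊗ (x ⊕ 7)
Answer: roots = -5/2 (mult 2), 2 (mult 1), 7 (mult 1)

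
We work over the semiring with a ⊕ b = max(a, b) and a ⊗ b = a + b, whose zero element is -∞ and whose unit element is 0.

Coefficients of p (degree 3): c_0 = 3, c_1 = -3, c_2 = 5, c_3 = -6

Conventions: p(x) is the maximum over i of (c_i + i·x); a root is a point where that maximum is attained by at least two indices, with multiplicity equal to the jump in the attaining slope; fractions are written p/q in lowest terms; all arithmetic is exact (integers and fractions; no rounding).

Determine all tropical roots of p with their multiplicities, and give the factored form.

hull edge (i=0, c=3) to (i=2, c=5): slope 1, span 2
hull edge (i=2, c=5) to (i=3, c=-6): slope -11, span 1
Factored form: p(x) = -6 ⊗ (x ⊕ (-1)) ⊗ (x ⊕ (-1)) ⊗ (x ⊕ 11)
Answer: roots = -1 (mult 2), 11 (mult 1)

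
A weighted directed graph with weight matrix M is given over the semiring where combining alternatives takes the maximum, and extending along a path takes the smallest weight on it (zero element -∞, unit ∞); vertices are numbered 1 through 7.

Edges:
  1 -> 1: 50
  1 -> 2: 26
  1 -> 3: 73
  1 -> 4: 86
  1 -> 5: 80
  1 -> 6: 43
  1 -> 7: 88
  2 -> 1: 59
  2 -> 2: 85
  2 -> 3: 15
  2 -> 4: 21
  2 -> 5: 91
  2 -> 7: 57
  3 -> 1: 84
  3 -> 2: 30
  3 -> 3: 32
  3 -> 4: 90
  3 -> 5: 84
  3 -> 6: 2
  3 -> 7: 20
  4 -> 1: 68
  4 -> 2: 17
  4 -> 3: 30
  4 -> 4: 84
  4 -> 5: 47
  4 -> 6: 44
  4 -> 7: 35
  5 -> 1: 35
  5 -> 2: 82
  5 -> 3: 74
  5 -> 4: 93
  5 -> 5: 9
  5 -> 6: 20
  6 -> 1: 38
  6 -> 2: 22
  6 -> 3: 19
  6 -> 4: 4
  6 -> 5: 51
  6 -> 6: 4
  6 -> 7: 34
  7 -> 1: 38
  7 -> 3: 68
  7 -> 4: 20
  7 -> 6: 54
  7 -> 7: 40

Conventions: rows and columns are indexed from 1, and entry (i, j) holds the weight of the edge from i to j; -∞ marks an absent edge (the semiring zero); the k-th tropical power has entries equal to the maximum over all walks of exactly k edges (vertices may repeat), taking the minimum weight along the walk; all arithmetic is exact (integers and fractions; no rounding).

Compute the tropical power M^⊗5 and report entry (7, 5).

M^⊗2:
  [73, 80, 74, 84, 73, 54, 50]
  [59, 85, 74, 91, 85, 54, 59]
  [68, 82, 74, 84, 80, 44, 84]
  [68, 47, 68, 84, 68, 44, 68]
  [74, 82, 35, 84, 82, 44, 57]
  [38, 51, 51, 51, 38, 38, 38]
  [68, 30, 40, 68, 68, 40, 40]
M^⊗3:
  [74, 80, 73, 84, 80, 50, 73]
  [74, 85, 74, 85, 85, 54, 59]
  [74, 82, 74, 84, 82, 54, 68]
  [68, 68, 68, 84, 68, 54, 68]
  [68, 82, 74, 84, 82, 54, 74]
  [51, 51, 38, 51, 51, 44, 51]
  [68, 68, 68, 68, 68, 44, 68]
M^⊗4:
  [73, 80, 74, 84, 80, 54, 74]
  [74, 85, 74, 85, 85, 54, 74]
  [74, 82, 74, 84, 82, 54, 74]
  [68, 68, 68, 84, 68, 54, 68]
  [74, 82, 74, 84, 82, 54, 68]
  [51, 51, 51, 51, 51, 51, 51]
  [68, 68, 68, 68, 68, 54, 68]
M^⊗5:
  [74, 80, 74, 84, 80, 54, 73]
  [74, 85, 74, 85, 85, 54, 74]
  [74, 82, 74, 84, 82, 54, 74]
  [68, 68, 68, 84, 68, 54, 68]
  [74, 82, 74, 84, 82, 54, 74]
  [51, 51, 51, 51, 51, 51, 51]
  [68, 68, 68, 68, 68, 54, 68]
Key observation: the optimum is the walk 7->3->5->2->2->5, with weight 68 min 84 min 82 min 85 min 91 = 68.
Optimal value attained by: walk 7->3->5->2->2->5.
Answer: (M^⊗5)[7][5] = 68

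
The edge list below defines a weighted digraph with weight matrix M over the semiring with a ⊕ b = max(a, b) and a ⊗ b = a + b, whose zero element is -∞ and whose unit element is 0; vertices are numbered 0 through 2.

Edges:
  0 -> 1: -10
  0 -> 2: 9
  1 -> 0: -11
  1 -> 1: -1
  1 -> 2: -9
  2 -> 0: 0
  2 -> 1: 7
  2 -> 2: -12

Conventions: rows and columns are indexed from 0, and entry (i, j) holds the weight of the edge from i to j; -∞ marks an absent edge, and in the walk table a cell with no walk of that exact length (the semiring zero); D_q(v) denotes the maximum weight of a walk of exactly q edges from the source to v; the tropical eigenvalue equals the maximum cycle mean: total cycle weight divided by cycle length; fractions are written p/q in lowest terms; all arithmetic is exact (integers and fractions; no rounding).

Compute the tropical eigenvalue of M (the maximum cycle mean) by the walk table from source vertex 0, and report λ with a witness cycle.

q=0: [0, -∞, -∞]
q=1: [-∞, -10, 9]
q=2: [9, 16, -3]
q=3: [5, 15, 18]
Optimal cycle mean attained by: cycle 0->2->0, total 9 + 0, length 2.
Answer: λ = 9/2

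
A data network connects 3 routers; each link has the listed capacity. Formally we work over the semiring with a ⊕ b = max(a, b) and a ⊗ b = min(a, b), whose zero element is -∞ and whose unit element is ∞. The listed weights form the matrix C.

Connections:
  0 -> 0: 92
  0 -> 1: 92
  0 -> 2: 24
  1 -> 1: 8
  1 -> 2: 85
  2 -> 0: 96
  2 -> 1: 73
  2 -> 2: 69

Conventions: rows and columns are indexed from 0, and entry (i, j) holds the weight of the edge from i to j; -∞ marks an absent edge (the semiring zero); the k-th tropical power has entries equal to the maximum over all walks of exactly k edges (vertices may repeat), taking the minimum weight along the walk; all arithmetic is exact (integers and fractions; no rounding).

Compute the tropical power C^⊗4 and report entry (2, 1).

C^⊗2:
  [92, 92, 85]
  [85, 73, 69]
  [92, 92, 73]
C^⊗3:
  [92, 92, 85]
  [85, 85, 73]
  [92, 92, 85]
C^⊗4:
  [92, 92, 85]
  [85, 85, 85]
  [92, 92, 85]
Key observation: the optimum is the walk 2->0->0->0->1, with weight 96 min 92 min 92 min 92 = 92.
Optimal value attained by: walk 2->0->0->0->1.
Answer: (C^⊗4)[2][1] = 92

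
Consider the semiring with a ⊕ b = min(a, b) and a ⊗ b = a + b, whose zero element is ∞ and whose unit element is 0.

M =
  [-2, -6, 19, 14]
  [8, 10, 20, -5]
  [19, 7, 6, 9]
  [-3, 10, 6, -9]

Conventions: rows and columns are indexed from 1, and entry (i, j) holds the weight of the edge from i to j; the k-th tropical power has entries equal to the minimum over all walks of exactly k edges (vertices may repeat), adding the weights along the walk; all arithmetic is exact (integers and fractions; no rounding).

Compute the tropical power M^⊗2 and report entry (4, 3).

M^⊗2:
  [-4, -8, 14, -11]
  [-8, 2, 1, -14]
  [6, 13, 12, 0]
  [-12, -9, -3, -18]
Key observation: the optimum is the walk 4->4->3, with weight (-9) + 6 = -3.
Optimal value attained by: walk 4->4->3.
Answer: (M^⊗2)[4][3] = -3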